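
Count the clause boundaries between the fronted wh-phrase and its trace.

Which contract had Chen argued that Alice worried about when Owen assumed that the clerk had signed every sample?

"which contract" is extracted from the PP object of "worried".
Boundaries crossed, outermost first: [that] — 1 in total.

1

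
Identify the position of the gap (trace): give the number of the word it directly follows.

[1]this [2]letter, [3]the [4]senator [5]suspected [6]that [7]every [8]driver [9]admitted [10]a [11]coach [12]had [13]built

13

The displaced element is "this letter" (word 2).
It is linked across 2 clause boundaries (that → Ø).
It functions as the direct object of "built", so the gap sits immediately after word 13 ("built").
Base order: The senator suspected that every driver admitted a coach had built this letter.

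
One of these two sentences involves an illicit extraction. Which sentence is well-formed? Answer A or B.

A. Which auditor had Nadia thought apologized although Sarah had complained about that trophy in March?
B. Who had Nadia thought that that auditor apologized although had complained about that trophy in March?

A

In B, the wh-phrase is extracted from inside an adjunct island (introduced by "although"), which blocks movement.
In A, the extraction path crosses only that-complement boundaries, which are transparent.
So A is grammatical.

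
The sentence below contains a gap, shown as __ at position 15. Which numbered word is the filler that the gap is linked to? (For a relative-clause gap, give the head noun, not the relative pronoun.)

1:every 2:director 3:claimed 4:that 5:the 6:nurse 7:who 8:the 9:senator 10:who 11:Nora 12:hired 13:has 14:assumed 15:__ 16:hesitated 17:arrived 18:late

The gap at 15 is the subject of "hesitated", inside a relative clause.
The relative pronoun is "who" (word 7); it is bound by the head noun immediately before it.
Its filler is the head noun "nurse", at word 6.

6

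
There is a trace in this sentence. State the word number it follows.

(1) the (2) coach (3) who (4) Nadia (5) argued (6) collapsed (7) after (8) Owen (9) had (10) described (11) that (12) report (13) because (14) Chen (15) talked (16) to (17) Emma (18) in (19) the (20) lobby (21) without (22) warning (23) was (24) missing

The displaced element is "the coach" (word 2).
It is linked across 1 clause boundary (Ø).
It functions as the subject of "collapsed", so the gap sits immediately after word 5 ("argued").
Base order: Nadia argued the coach collapsed after Owen had described that report because Chen talked to Emma in the lobby without warning.

5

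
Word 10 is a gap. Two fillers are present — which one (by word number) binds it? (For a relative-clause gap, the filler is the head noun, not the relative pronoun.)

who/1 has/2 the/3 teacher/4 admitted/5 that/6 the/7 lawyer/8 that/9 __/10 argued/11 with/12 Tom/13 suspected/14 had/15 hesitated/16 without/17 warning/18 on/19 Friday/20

The marked gap is inside the relative clause, the subject of "argued".
Its filler is the head noun "lawyer" (via "that"), at word 8.
(The other dependency links word 1 to a gap after word 14.)

8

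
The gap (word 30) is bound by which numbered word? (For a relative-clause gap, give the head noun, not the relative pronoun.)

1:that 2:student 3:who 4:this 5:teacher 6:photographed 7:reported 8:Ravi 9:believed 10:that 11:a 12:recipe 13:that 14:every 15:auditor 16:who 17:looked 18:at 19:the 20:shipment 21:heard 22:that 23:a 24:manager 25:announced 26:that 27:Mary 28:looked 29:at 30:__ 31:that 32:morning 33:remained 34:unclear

The gap at 30 is the prepositional object of "looked", inside a relative clause.
The relative pronoun is "that" (word 13); it is bound by the head noun immediately before it.
Its filler is the head noun "recipe", at word 12.

12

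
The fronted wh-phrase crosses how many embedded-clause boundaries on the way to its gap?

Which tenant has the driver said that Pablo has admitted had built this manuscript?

2

"which tenant" is extracted from the subject of "built".
Boundaries crossed, outermost first: [that], [Ø] — 2 in total.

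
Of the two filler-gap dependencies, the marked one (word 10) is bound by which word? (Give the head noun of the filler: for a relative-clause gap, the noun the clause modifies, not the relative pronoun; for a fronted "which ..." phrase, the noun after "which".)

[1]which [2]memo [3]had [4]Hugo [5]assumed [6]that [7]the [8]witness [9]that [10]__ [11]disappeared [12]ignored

8

The marked gap is inside the relative clause, the subject of "disappeared".
Its filler is the head noun "witness" (via "that"), at word 8.
(The other dependency links word 2 to a gap after word 12.)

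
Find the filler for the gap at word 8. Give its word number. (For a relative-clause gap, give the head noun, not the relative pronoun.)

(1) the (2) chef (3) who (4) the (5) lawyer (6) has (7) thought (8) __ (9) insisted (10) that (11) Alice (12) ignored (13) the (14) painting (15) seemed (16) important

2

The gap at 8 is the subject of "insisted", inside a relative clause.
The relative pronoun is "who" (word 3); it is bound by the head noun immediately before it.
Its filler is the head noun "chef", at word 2.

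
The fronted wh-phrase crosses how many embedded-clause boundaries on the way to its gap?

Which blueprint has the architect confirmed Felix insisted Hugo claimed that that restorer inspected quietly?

"which blueprint" is extracted from the object of "inspected".
Boundaries crossed, outermost first: [Ø], [Ø], [that] — 3 in total.

3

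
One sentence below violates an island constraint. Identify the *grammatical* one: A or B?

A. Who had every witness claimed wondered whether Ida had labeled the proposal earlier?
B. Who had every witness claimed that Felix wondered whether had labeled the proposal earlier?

A

In B, the wh-phrase is extracted from inside a wh-island (introduced by "whether"), which blocks movement.
In A, the extraction path crosses only that-complement boundaries, which are transparent.
So A is grammatical.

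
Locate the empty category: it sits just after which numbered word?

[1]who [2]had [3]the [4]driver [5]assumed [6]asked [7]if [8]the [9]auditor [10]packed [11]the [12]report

The displaced element is "who" (word 1).
It is linked across 1 clause boundary (Ø).
It functions as the subject of "asked", so the gap sits immediately after word 5 ("assumed").
Base order: The driver had assumed that who asked if the auditor packed the report.

5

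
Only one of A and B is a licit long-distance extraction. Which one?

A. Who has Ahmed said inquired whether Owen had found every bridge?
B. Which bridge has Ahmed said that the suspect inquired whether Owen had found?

A

In B, the wh-phrase is extracted from inside a wh-island (introduced by "whether"), which blocks movement.
In A, the extraction path crosses only that-complement boundaries, which are transparent.
So A is grammatical.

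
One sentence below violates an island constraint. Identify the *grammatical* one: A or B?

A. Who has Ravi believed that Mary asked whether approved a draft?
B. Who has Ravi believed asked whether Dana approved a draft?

In A, the wh-phrase is extracted from inside a wh-island (introduced by "whether"), which blocks movement.
In B, the extraction path crosses only that-complement boundaries, which are transparent.
So B is grammatical.

B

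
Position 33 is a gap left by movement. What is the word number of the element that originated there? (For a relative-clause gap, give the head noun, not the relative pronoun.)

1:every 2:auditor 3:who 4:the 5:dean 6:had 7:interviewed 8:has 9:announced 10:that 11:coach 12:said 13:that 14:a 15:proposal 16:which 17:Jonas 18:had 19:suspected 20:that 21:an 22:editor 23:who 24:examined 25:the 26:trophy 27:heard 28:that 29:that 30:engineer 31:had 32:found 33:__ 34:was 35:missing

The gap at 33 is the object of "found", inside a relative clause.
The relative pronoun is "which" (word 16); it is bound by the head noun immediately before it.
Its filler is the head noun "proposal", at word 15.

15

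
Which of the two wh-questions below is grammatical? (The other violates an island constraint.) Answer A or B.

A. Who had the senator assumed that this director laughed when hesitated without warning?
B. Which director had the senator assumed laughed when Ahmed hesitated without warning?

B

In A, the wh-phrase is extracted from inside an adjunct island (introduced by "when"), which blocks movement.
In B, the extraction path crosses only that-complement boundaries, which are transparent.
So B is grammatical.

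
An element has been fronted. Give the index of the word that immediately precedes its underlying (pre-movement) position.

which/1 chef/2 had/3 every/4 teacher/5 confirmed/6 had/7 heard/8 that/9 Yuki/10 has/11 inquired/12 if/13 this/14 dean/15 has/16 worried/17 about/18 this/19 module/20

The displaced element is "which chef" (word 2).
It is linked across 1 clause boundary (Ø).
It functions as the subject of "heard", so the gap sits immediately after word 6 ("confirmed").
Base order: Every teacher had confirmed which chef had heard that Yuki has inquired if this dean has worried about this module.

6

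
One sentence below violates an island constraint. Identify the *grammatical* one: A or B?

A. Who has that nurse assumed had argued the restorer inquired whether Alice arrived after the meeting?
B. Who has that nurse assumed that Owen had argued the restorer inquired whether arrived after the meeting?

A

In B, the wh-phrase is extracted from inside a wh-island (introduced by "whether"), which blocks movement.
In A, the extraction path crosses only that-complement boundaries, which are transparent.
So A is grammatical.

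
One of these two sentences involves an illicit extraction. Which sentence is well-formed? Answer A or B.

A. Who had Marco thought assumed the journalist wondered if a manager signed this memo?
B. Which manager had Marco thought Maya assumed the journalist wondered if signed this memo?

A

In B, the wh-phrase is extracted from inside a wh-island (introduced by "if"), which blocks movement.
In A, the extraction path crosses only that-complement boundaries, which are transparent.
So A is grammatical.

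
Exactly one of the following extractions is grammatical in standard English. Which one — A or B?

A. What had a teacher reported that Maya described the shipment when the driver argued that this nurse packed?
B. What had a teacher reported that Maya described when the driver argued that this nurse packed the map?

In A, the wh-phrase is extracted from inside an adjunct island (introduced by "when"), which blocks movement.
In B, the extraction path crosses only that-complement boundaries, which are transparent.
So B is grammatical.

B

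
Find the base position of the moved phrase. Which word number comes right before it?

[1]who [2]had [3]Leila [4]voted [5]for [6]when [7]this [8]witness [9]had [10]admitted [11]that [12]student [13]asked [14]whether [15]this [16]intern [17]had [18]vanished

5

The displaced element is "who" (word 1).
It functions as the object of the preposition "for" of "voted", so the gap sits immediately after word 5 ("for").
Base order: Leila had voted for who when this witness had admitted that student asked whether this intern had vanished.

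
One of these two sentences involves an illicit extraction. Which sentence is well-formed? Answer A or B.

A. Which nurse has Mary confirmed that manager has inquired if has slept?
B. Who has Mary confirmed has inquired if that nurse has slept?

B

In A, the wh-phrase is extracted from inside a wh-island (introduced by "if"), which blocks movement.
In B, the extraction path crosses only that-complement boundaries, which are transparent.
So B is grammatical.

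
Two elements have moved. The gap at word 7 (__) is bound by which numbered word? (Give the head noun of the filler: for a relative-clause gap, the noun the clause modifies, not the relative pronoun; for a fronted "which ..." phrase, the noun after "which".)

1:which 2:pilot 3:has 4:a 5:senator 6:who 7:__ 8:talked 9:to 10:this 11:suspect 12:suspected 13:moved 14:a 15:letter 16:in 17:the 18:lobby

5

The marked gap is inside the relative clause, the subject of "talked".
Its filler is the head noun "senator" (via "who"), at word 5.
(The other dependency links word 2 to a gap after word 12.)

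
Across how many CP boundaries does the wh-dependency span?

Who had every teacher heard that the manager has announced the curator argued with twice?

"who" is extracted from the PP object of "argued".
Boundaries crossed, outermost first: [that], [Ø] — 2 in total.

2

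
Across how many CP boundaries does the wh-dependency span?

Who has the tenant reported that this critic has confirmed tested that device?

"who" is extracted from the subject of "tested".
Boundaries crossed, outermost first: [that], [Ø] — 2 in total.

2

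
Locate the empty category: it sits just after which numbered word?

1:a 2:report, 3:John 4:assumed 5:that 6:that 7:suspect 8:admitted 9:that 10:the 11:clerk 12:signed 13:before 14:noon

The displaced element is "a report" (word 2).
It is linked across 2 clause boundaries (that → that).
It functions as the direct object of "signed", so the gap sits immediately after word 12 ("signed").
Base order: John assumed that that suspect admitted that the clerk signed a report before noon.

12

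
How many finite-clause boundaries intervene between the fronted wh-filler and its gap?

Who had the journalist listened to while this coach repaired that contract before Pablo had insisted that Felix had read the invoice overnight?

"who" originates inside the matrix clause — no clause boundary is crossed.

0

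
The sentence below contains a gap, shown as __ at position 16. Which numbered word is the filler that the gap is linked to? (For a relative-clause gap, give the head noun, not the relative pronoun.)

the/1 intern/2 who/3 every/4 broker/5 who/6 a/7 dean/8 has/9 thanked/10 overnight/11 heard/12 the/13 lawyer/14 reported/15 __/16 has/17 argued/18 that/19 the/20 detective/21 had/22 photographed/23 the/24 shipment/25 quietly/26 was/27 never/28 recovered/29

2

The gap at 16 is the subject of "argued", inside a relative clause.
The relative pronoun is "who" (word 3); it is bound by the head noun immediately before it.
Its filler is the head noun "intern", at word 2.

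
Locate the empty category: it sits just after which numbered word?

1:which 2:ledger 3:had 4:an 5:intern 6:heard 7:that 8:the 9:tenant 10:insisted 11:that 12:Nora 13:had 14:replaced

The displaced element is "which ledger" (word 2).
It is linked across 2 clause boundaries (that → that).
It functions as the direct object of "replaced", so the gap sits immediately after word 14 ("replaced").
Base order: An intern had heard that the tenant insisted that Nora had replaced which ledger.

14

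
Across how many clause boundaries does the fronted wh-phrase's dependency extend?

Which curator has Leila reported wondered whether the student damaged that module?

"which curator" is extracted from the subject of "wondered".
Boundaries crossed, outermost first: [Ø] — 1 in total.

1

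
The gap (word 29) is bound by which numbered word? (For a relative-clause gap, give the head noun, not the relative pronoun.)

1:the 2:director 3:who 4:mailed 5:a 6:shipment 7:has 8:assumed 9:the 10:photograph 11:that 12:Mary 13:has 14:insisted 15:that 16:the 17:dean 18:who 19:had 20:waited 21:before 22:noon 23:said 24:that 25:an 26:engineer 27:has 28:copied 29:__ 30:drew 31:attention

10

The gap at 29 is the object of "copied", inside a relative clause.
The relative pronoun is "that" (word 11); it is bound by the head noun immediately before it.
Its filler is the head noun "photograph", at word 10.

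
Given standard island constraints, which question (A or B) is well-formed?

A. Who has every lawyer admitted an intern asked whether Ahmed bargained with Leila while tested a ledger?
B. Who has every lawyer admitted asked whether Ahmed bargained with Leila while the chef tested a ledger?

B

In A, the wh-phrase is extracted from inside a wh-island (introduced by "whether"), which blocks movement.
In B, the extraction path crosses only that-complement boundaries, which are transparent.
So B is grammatical.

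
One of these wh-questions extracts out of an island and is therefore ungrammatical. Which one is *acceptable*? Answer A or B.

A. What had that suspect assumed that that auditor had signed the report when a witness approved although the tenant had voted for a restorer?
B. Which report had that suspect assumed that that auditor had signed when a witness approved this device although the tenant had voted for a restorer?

In A, the wh-phrase is extracted from inside an adjunct island (introduced by "when"), which blocks movement.
In B, the extraction path crosses only that-complement boundaries, which are transparent.
So B is grammatical.

B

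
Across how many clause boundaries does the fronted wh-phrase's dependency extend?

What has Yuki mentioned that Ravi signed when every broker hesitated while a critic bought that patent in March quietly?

1

"what" is extracted from the object of "signed".
Boundaries crossed, outermost first: [that] — 1 in total.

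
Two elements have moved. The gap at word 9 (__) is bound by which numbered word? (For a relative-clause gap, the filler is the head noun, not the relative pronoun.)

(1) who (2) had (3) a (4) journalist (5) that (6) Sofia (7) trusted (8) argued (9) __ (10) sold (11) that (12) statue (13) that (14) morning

1

The marked gap is the subject of "sold".
Its filler is the fronted wh-phrase "who", at word 1.
(The other dependency links word 4 to a gap after word 7.)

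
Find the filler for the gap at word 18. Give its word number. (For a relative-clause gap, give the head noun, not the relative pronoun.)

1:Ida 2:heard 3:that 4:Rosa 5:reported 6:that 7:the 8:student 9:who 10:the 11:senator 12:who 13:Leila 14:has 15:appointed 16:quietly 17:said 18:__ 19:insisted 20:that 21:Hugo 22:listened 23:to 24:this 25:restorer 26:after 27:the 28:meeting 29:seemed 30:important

8

The gap at 18 is the subject of "insisted", inside a relative clause.
The relative pronoun is "who" (word 9); it is bound by the head noun immediately before it.
Its filler is the head noun "student", at word 8.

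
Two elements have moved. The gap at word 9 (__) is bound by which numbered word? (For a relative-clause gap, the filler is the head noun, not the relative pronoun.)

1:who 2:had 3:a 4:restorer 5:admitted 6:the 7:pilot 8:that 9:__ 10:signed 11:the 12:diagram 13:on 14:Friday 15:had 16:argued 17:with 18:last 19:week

7

The marked gap is inside the relative clause, the subject of "signed".
Its filler is the head noun "pilot" (via "that"), at word 7.
(The other dependency links word 1 to a gap after word 17.)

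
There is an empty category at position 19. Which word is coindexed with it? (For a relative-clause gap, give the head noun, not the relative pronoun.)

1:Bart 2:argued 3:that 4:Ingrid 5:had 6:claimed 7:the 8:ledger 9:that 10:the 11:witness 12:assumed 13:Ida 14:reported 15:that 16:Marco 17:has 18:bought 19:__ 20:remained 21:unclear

The gap at 19 is the object of "bought", inside a relative clause.
The relative pronoun is "that" (word 9); it is bound by the head noun immediately before it.
Its filler is the head noun "ledger", at word 8.

8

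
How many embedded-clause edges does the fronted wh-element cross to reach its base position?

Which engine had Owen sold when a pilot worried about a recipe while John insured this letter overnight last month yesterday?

0

"which engine" originates inside the matrix clause — no clause boundary is crossed.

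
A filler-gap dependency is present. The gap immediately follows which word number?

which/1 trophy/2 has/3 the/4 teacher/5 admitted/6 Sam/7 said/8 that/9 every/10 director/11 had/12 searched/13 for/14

The displaced element is "which trophy" (word 2).
It is linked across 2 clause boundaries (Ø → that).
It functions as the object of the preposition "for" of "searched", so the gap sits immediately after word 14 ("for").
Base order: The teacher has admitted Sam said that every director had searched for which trophy.

14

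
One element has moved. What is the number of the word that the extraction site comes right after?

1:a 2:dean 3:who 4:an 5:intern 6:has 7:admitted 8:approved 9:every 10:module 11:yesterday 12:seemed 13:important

7

The displaced element is "a dean" (word 2).
It is linked across 1 clause boundary (Ø).
It functions as the subject of "approved", so the gap sits immediately after word 7 ("admitted").
Base order: An intern has admitted that a dean approved every module yesterday.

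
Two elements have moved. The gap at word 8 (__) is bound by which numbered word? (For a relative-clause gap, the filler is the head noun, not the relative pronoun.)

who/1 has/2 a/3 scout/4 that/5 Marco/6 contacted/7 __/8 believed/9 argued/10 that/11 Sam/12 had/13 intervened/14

The marked gap is inside the relative clause, the direct object of "contacted".
Its filler is the head noun "scout" (via "that"), at word 4.
(The other dependency links word 1 to a gap after word 9.)

4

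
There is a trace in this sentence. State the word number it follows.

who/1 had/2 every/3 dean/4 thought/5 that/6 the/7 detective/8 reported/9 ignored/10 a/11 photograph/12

The displaced element is "who" (word 1).
It is linked across 2 clause boundaries (that → Ø).
It functions as the subject of "ignored", so the gap sits immediately after word 9 ("reported").
Base order: Every dean had thought that the detective reported who ignored a photograph.

9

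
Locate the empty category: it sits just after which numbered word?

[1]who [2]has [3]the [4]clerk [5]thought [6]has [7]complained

5

The displaced element is "who" (word 1).
It is linked across 1 clause boundary (Ø).
It functions as the subject of "complained", so the gap sits immediately after word 5 ("thought").
Base order: The clerk has thought who has complained.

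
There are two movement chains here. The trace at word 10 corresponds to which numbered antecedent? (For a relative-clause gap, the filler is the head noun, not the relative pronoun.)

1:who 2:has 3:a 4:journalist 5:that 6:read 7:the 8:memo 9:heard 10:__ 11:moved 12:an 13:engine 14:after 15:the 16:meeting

1

The marked gap is the subject of "moved".
Its filler is the fronted wh-phrase "who", at word 1.
(The other dependency links word 4 to a gap after word 5.)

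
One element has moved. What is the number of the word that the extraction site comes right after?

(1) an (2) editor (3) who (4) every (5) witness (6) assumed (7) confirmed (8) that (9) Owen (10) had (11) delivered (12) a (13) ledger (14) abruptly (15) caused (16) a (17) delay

6

The displaced element is "an editor" (word 2).
It is linked across 1 clause boundary (Ø).
It functions as the subject of "confirmed", so the gap sits immediately after word 6 ("assumed").
Base order: Every witness assumed an editor confirmed that Owen had delivered a ledger abruptly.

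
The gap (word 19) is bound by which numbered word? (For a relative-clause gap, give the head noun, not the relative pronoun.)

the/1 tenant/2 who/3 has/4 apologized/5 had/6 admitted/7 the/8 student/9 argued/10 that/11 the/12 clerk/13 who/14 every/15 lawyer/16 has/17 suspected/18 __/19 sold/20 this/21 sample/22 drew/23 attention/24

13

The gap at 19 is the subject of "sold", inside a relative clause.
The relative pronoun is "who" (word 14); it is bound by the head noun immediately before it.
Its filler is the head noun "clerk", at word 13.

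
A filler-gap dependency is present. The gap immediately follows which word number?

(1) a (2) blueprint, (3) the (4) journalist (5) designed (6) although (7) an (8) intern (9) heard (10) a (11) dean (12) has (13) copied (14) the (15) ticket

5

The displaced element is "a blueprint" (word 2).
It functions as the direct object of "designed", so the gap sits immediately after word 5 ("designed").
Base order: The journalist designed a blueprint although an intern heard a dean has copied the ticket.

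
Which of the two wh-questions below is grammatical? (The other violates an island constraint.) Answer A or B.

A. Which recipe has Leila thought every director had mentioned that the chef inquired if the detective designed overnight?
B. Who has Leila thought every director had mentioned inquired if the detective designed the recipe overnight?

B

In A, the wh-phrase is extracted from inside a wh-island (introduced by "if"), which blocks movement.
In B, the extraction path crosses only that-complement boundaries, which are transparent.
So B is grammatical.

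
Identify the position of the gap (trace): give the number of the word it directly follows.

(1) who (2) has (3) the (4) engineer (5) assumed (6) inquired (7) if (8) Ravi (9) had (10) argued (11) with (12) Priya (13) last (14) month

5

The displaced element is "who" (word 1).
It is linked across 1 clause boundary (Ø).
It functions as the subject of "inquired", so the gap sits immediately after word 5 ("assumed").
Base order: The engineer has assumed who inquired if Ravi had argued with Priya last month.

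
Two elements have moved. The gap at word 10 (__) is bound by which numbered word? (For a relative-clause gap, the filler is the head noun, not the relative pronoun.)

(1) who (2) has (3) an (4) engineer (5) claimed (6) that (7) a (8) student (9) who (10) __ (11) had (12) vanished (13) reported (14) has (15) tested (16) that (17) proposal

The marked gap is inside the relative clause, the subject of "vanished".
Its filler is the head noun "student" (via "who"), at word 8.
(The other dependency links word 1 to a gap after word 13.)

8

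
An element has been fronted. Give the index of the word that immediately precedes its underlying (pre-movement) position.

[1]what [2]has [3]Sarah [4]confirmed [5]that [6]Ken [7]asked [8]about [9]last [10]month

8

The displaced element is "what" (word 1).
It is linked across 1 clause boundary (that).
It functions as the object of the preposition "about" of "asked", so the gap sits immediately after word 8 ("about").
Base order: Sarah has confirmed that Ken asked about what last month.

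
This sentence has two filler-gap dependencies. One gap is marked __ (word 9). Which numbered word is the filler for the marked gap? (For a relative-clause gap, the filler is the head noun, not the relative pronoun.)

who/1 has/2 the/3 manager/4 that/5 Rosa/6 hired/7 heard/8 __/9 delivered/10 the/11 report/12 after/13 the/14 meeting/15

The marked gap is the subject of "delivered".
Its filler is the fronted wh-phrase "who", at word 1.
(The other dependency links word 4 to a gap after word 7.)

1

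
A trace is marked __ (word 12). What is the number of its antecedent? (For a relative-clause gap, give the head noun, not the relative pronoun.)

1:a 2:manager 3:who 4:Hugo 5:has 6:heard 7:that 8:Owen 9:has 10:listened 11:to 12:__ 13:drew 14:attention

The gap at 12 is the prepositional object of "listened", inside a relative clause.
The relative pronoun is "who" (word 3); it is bound by the head noun immediately before it.
Its filler is the head noun "manager", at word 2.

2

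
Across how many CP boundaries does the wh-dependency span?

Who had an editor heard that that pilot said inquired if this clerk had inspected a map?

2

"who" is extracted from the subject of "inquired".
Boundaries crossed, outermost first: [that], [Ø] — 2 in total.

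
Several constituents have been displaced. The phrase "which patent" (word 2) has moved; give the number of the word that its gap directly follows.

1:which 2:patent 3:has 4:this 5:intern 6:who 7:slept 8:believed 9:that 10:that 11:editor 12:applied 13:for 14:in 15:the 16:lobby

The displaced element is "which patent" (word 2).
It is linked across 1 clause boundary (that).
It functions as the object of the preposition "for" of "applied", so the gap sits immediately after word 13 ("for").
Base order: This intern who slept has believed that that editor applied for which patent in the lobby.

13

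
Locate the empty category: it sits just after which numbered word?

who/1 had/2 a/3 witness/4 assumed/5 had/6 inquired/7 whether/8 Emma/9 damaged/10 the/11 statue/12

The displaced element is "who" (word 1).
It is linked across 1 clause boundary (Ø).
It functions as the subject of "inquired", so the gap sits immediately after word 5 ("assumed").
Base order: A witness had assumed that who had inquired whether Emma damaged the statue.

5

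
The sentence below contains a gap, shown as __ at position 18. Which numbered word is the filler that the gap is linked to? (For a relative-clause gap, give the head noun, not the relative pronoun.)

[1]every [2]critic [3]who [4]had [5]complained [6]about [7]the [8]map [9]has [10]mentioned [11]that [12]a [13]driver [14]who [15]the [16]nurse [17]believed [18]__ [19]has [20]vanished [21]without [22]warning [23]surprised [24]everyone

13

The gap at 18 is the subject of "vanished", inside a relative clause.
The relative pronoun is "who" (word 14); it is bound by the head noun immediately before it.
Its filler is the head noun "driver", at word 13.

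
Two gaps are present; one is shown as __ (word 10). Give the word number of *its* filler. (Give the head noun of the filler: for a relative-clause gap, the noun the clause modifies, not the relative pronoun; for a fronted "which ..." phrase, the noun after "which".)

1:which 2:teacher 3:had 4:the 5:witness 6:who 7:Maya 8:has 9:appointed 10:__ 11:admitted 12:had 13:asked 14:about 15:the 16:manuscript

The marked gap is inside the relative clause, the direct object of "appointed".
Its filler is the head noun "witness" (via "who"), at word 5.
(The other dependency links word 2 to a gap after word 11.)

5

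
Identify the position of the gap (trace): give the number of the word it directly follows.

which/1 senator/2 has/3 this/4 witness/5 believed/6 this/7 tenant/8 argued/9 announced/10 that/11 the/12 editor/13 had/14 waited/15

The displaced element is "which senator" (word 2).
It is linked across 2 clause boundaries (Ø → Ø).
It functions as the subject of "announced", so the gap sits immediately after word 9 ("argued").
Base order: This witness has believed this tenant argued that which senator announced that the editor had waited.

9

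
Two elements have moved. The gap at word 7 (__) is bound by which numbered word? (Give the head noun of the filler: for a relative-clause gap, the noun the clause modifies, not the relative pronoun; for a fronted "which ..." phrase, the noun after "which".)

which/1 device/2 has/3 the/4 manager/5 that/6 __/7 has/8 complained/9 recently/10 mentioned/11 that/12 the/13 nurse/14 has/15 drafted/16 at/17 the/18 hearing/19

The marked gap is inside the relative clause, the subject of "complained".
Its filler is the head noun "manager" (via "that"), at word 5.
(The other dependency links word 2 to a gap after word 16.)

5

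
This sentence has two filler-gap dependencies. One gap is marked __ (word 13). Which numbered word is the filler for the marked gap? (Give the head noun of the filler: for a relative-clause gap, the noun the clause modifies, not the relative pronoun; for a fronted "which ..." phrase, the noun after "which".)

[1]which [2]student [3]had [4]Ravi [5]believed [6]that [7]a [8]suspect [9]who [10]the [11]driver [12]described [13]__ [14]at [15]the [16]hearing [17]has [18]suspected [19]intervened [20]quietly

The marked gap is inside the relative clause, the direct object of "described".
Its filler is the head noun "suspect" (via "who"), at word 8.
(The other dependency links word 2 to a gap after word 18.)

8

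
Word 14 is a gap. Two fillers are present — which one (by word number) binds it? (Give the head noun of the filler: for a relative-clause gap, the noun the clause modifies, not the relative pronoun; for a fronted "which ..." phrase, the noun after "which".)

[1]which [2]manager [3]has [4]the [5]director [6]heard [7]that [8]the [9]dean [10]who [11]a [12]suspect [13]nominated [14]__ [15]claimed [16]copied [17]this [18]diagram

The marked gap is inside the relative clause, the direct object of "nominated".
Its filler is the head noun "dean" (via "who"), at word 9.
(The other dependency links word 2 to a gap after word 15.)

9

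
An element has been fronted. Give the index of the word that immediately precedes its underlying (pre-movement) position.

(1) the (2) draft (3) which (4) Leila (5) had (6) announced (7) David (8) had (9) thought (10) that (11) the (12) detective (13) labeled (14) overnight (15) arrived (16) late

13

The displaced element is "the draft" (word 2).
It is linked across 2 clause boundaries (Ø → that).
It functions as the direct object of "labeled", so the gap sits immediately after word 13 ("labeled").
Base order: Leila had announced David had thought that the detective labeled the draft overnight.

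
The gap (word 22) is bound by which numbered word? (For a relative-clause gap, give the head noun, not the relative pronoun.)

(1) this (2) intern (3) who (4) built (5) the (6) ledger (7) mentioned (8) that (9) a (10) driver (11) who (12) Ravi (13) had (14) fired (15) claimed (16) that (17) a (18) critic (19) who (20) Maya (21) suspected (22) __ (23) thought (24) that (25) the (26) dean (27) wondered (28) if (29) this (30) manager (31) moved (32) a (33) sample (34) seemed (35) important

The gap at 22 is the subject of "thought", inside a relative clause.
The relative pronoun is "who" (word 19); it is bound by the head noun immediately before it.
Its filler is the head noun "critic", at word 18.

18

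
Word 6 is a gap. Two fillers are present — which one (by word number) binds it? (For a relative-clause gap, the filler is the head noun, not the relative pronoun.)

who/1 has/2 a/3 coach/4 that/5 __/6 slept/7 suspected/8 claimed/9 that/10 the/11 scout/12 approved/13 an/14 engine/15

The marked gap is inside the relative clause, the subject of "slept".
Its filler is the head noun "coach" (via "that"), at word 4.
(The other dependency links word 1 to a gap after word 8.)

4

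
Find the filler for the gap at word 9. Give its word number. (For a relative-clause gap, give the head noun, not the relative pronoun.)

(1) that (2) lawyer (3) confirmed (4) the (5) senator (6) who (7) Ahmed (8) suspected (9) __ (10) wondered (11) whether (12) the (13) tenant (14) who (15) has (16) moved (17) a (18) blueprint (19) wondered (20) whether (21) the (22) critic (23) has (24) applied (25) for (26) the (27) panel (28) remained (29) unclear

5

The gap at 9 is the subject of "wondered", inside a relative clause.
The relative pronoun is "who" (word 6); it is bound by the head noun immediately before it.
Its filler is the head noun "senator", at word 5.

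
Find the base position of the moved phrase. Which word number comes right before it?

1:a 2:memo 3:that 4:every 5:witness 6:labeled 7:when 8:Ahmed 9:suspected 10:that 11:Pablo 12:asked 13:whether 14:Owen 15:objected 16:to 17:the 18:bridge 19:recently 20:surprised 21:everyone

6

The displaced element is "a memo" (word 2).
It functions as the direct object of "labeled", so the gap sits immediately after word 6 ("labeled").
Base order: Every witness labeled a memo when Ahmed suspected that Pablo asked whether Owen objected to the bridge recently.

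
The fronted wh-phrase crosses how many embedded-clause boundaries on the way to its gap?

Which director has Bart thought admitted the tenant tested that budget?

"which director" is extracted from the subject of "admitted".
Boundaries crossed, outermost first: [Ø] — 1 in total.

1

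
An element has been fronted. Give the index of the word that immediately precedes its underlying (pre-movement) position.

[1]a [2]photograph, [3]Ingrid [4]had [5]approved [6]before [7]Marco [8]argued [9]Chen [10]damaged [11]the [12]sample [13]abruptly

The displaced element is "a photograph" (word 2).
It functions as the direct object of "approved", so the gap sits immediately after word 5 ("approved").
Base order: Ingrid had approved a photograph before Marco argued Chen damaged the sample abruptly.

5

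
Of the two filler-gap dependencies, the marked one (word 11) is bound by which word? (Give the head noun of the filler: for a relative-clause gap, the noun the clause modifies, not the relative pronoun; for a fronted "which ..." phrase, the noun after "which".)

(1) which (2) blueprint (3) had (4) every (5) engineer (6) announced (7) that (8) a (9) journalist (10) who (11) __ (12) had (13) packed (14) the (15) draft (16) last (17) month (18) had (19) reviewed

9

The marked gap is inside the relative clause, the subject of "packed".
Its filler is the head noun "journalist" (via "who"), at word 9.
(The other dependency links word 2 to a gap after word 19.)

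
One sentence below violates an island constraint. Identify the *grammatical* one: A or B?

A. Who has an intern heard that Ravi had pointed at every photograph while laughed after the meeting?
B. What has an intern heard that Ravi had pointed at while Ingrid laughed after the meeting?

In A, the wh-phrase is extracted from inside an adjunct island (introduced by "while"), which blocks movement.
In B, the extraction path crosses only that-complement boundaries, which are transparent.
So B is grammatical.

B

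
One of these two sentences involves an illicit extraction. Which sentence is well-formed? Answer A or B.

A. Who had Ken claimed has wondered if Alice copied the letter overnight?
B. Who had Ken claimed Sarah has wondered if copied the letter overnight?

A

In B, the wh-phrase is extracted from inside a wh-island (introduced by "if"), which blocks movement.
In A, the extraction path crosses only that-complement boundaries, which are transparent.
So A is grammatical.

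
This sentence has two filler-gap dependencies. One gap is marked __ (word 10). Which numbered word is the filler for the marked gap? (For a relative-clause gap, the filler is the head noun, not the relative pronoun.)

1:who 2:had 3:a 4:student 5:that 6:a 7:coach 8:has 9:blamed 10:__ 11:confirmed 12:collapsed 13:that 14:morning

The marked gap is inside the relative clause, the direct object of "blamed".
Its filler is the head noun "student" (via "that"), at word 4.
(The other dependency links word 1 to a gap after word 11.)

4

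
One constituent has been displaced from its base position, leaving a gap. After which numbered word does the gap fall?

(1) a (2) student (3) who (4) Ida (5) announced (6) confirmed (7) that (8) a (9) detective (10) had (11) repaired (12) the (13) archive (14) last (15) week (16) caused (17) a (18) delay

5

The displaced element is "a student" (word 2).
It is linked across 1 clause boundary (Ø).
It functions as the subject of "confirmed", so the gap sits immediately after word 5 ("announced").
Base order: Ida announced a student confirmed that a detective had repaired the archive last week.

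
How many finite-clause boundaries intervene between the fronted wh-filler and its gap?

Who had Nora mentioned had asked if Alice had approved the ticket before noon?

"who" is extracted from the subject of "asked".
Boundaries crossed, outermost first: [Ø] — 1 in total.

1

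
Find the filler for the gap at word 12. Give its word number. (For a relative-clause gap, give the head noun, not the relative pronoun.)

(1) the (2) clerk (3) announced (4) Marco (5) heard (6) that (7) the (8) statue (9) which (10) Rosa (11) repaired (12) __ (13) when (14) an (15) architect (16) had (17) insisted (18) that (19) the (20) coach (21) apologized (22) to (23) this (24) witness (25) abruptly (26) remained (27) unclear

8

The gap at 12 is the object of "repaired", inside a relative clause.
The relative pronoun is "which" (word 9); it is bound by the head noun immediately before it.
Its filler is the head noun "statue", at word 8.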